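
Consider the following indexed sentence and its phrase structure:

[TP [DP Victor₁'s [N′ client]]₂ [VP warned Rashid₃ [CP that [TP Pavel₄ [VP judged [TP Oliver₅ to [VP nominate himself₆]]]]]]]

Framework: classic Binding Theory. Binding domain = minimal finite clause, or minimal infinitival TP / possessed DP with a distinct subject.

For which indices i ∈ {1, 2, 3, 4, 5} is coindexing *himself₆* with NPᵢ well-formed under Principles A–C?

{5}

*himself* is an anaphor, so Principle A applies: it must be bound in its binding domain.
Binding domain of *himself₆*: the embedded TP, whose subject is Oliver₅.
*Victor₁* does not c-command the anaphor → cannot bind it.
*[Victor₁'s client]₂* c-commands the anaphor but is outside its binding domain → cannot satisfy Principle A.
*Rashid₃* c-commands the anaphor but is outside its binding domain → cannot satisfy Principle A.
*Pavel₄* c-commands the anaphor but is outside its binding domain → cannot satisfy Principle A.
*Oliver₅* c-commands the anaphor within its binding domain → licit binder.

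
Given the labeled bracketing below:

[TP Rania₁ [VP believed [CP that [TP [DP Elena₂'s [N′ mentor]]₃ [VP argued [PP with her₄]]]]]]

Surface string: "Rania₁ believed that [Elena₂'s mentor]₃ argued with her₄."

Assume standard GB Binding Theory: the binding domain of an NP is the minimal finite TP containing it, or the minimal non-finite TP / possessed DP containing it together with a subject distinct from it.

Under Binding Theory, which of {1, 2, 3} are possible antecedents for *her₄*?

*her* is a pronoun, so Principle B applies: it must be free in its binding domain.
Binding domain of *her₄*: the embedded TP, whose subject is [Elena₂'s mentor]₃.
*Rania₁* c-commands the pronoun but from outside its binding domain, and is not c-commanded by it → coindexation permitted.
*Elena₂* and the pronoun do not c-command one another → neither Principle B nor Principle C is at stake; coindexation permitted.
*[Elena₂'s mentor]₃* c-commands the pronoun within its binding domain → coindexation would violate Principle B.

{1, 2}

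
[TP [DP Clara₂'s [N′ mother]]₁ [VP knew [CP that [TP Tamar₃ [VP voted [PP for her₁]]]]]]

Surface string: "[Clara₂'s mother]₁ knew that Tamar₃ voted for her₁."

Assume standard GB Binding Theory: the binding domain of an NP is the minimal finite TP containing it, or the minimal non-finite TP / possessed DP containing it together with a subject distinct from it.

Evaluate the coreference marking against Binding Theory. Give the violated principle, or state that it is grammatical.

grammatical

The two coindexed NPs are *[Clara₂'s mother]₁* and *her₁*.
*her₁* is a pronoun; its binding domain is the embedded TP, whose subject is Tamar₃. Within that domain it is c-commanded only by *Tamar₃*, which carries a different index — the pronoun is free locally, so Principle B holds.
*[Clara₂'s mother]₁* is an R-expression; *her₁* does not c-command it, and no other NP shares its index, so Principle C is satisfied.
All principles are respected.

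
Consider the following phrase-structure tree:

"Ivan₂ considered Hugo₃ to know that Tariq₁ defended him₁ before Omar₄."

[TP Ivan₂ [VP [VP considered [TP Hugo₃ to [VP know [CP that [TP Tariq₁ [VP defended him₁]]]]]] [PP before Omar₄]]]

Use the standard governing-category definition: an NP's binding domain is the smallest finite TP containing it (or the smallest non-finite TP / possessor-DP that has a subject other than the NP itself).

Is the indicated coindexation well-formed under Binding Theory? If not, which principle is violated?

The two coindexed NPs are *Tariq₁* and *him₁*.
*him₁* is a pronoun. Its binding domain is the embedded TP, whose subject is Tariq₁.
*Tariq₁* c-commands it within that domain and carries the same index.
The pronoun is locally bound → Principle B violation.

Principle B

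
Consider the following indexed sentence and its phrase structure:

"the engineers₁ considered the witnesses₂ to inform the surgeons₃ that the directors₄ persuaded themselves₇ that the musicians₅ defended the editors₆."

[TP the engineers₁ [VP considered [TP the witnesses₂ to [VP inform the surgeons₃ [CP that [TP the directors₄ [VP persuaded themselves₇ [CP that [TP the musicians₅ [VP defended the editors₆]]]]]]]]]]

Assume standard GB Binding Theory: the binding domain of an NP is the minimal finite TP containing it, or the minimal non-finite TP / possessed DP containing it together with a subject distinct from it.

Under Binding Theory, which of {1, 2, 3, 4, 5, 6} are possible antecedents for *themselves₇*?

{4}

*themselves* is an anaphor, so Principle A applies: it must be bound in its binding domain.
Binding domain of *themselves₇*: the embedded TP, whose subject is the directors₄.
*the engineers₁* c-commands the anaphor but is outside its binding domain → cannot satisfy Principle A.
*the witnesses₂* c-commands the anaphor but is outside its binding domain → cannot satisfy Principle A.
*the surgeons₃* c-commands the anaphor but is outside its binding domain → cannot satisfy Principle A.
*the directors₄* c-commands the anaphor within its binding domain → licit binder.
*the musicians₅* does not c-command the anaphor → cannot bind it.
*the editors₆* does not c-command the anaphor → cannot bind it.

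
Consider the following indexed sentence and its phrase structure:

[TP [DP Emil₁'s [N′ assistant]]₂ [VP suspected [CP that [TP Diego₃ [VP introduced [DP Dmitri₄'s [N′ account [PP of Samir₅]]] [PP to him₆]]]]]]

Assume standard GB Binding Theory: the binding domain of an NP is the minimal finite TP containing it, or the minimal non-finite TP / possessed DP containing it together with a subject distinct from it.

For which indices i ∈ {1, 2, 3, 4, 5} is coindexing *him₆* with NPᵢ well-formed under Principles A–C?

*him* is a pronoun, so Principle B applies: it must be free in its binding domain.
Binding domain of *him₆*: the embedded TP, whose subject is Diego₃.
*Emil₁* and the pronoun do not c-command one another → neither Principle B nor Principle C is at stake; coindexation permitted.
*[Emil₁'s assistant]₂* c-commands the pronoun but from outside its binding domain, and is not c-commanded by it → coindexation permitted.
*Diego₃* c-commands the pronoun within its binding domain → coindexation would violate Principle B.
*Dmitri₄* and the pronoun do not c-command one another → neither Principle B nor Principle C is at stake; coindexation permitted.
*Samir₅* and the pronoun do not c-command one another → neither Principle B nor Principle C is at stake; coindexation permitted.

{1, 2, 4, 5}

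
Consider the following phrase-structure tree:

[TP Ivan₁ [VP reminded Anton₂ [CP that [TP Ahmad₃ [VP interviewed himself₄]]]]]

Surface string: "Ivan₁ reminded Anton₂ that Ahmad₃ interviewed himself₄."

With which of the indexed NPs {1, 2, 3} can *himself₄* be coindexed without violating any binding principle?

*himself* is an anaphor, so Principle A applies: it must be bound in its binding domain.
Binding domain of *himself₄*: the embedded TP, whose subject is Ahmad₃.
*Ivan₁* c-commands the anaphor but is outside its binding domain → cannot satisfy Principle A.
*Anton₂* c-commands the anaphor but is outside its binding domain → cannot satisfy Principle A.
*Ahmad₃* c-commands the anaphor within its binding domain → licit binder.

{3}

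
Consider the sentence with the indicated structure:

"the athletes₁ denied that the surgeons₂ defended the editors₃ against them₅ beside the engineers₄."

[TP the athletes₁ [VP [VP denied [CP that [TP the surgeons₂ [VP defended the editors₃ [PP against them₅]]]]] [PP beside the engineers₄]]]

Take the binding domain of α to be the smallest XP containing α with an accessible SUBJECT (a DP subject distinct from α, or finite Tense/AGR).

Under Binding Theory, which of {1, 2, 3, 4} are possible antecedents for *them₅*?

{1, 4}

*them* is a pronoun, so Principle B applies: it must be free in its binding domain.
Binding domain of *them₅*: the embedded TP, whose subject is the surgeons₂.
*the athletes₁* c-commands the pronoun but from outside its binding domain, and is not c-commanded by it → coindexation permitted.
*the surgeons₂* c-commands the pronoun within its binding domain → coindexation would violate Principle B.
*the editors₃* c-commands the pronoun within its binding domain → coindexation would violate Principle B.
*the engineers₄* and the pronoun do not c-command one another → neither Principle B nor Principle C is at stake; coindexation permitted.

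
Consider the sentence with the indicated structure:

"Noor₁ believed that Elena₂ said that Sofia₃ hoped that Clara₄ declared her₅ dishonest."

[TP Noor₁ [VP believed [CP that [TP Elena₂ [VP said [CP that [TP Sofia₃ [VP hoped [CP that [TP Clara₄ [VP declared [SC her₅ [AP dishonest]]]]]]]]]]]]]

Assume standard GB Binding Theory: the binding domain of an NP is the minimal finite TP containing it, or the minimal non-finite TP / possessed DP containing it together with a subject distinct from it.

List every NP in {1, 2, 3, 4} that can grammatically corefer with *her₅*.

*her* is a pronoun, so Principle B applies: it must be free in its binding domain.
Binding domain of *her₅*: the embedded TP, whose subject is Clara₄.
*Noor₁* c-commands the pronoun but from outside its binding domain, and is not c-commanded by it → coindexation permitted.
*Elena₂* c-commands the pronoun but from outside its binding domain, and is not c-commanded by it → coindexation permitted.
*Sofia₃* c-commands the pronoun but from outside its binding domain, and is not c-commanded by it → coindexation permitted.
*Clara₄* c-commands the pronoun within its binding domain → coindexation would violate Principle B.

{1, 2, 3}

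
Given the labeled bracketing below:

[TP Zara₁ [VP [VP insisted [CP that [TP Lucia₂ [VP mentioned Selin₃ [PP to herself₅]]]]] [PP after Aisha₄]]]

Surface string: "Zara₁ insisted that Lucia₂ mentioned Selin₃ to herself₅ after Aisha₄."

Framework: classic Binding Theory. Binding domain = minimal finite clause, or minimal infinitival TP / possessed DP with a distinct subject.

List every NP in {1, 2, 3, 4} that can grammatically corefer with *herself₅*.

*herself* is an anaphor, so Principle A applies: it must be bound in its binding domain.
Binding domain of *herself₅*: the embedded TP, whose subject is Lucia₂.
*Zara₁* c-commands the anaphor but is outside its binding domain → cannot satisfy Principle A.
*Lucia₂* c-commands the anaphor within its binding domain → licit binder.
*Selin₃* c-commands the anaphor within its binding domain → licit binder.
*Aisha₄* does not c-command the anaphor → cannot bind it.

{2, 3}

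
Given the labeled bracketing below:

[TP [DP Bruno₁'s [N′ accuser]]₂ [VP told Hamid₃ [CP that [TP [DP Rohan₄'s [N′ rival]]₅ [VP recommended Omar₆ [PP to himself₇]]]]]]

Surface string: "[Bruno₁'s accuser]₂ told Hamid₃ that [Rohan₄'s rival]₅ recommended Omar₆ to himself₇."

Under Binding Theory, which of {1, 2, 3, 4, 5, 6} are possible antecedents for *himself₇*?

{5, 6}

*himself* is an anaphor, so Principle A applies: it must be bound in its binding domain.
Binding domain of *himself₇*: the embedded TP, whose subject is [Rohan₄'s rival]₅.
*Bruno₁* does not c-command the anaphor → cannot bind it.
*[Bruno₁'s accuser]₂* c-commands the anaphor but is outside its binding domain → cannot satisfy Principle A.
*Hamid₃* c-commands the anaphor but is outside its binding domain → cannot satisfy Principle A.
*Rohan₄* does not c-command the anaphor → cannot bind it.
*[Rohan₄'s rival]₅* c-commands the anaphor within its binding domain → licit binder.
*Omar₆* c-commands the anaphor within its binding domain → licit binder.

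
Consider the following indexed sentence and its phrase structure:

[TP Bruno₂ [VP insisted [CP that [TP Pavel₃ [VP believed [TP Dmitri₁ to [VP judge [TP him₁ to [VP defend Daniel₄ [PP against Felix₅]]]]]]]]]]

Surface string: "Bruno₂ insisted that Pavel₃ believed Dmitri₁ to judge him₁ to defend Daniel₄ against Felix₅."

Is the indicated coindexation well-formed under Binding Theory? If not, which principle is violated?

Principle B

The two coindexed NPs are *Dmitri₁* and *him₁*.
*him₁* is a pronoun. Its binding domain is the embedded TP, whose subject is Dmitri₁.
*Dmitri₁* c-commands it within that domain and carries the same index.
The pronoun is locally bound → Principle B violation.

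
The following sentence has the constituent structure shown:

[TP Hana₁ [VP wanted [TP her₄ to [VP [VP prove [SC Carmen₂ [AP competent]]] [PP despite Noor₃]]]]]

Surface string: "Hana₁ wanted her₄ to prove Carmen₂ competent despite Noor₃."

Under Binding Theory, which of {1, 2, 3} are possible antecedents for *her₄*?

none

*her* is a pronoun, so Principle B applies: it must be free in its binding domain.
Binding domain of *her₄*: the matrix TP, whose subject is Hana₁.
*Hana₁* c-commands the pronoun within its binding domain → coindexation would violate Principle B.
*Carmen₂*: the pronoun c-commands this R-expression → coindexation would violate Principle C on *Carmen₂*.
*Noor₃*: the pronoun c-commands this R-expression → coindexation would violate Principle C on *Noor₃*.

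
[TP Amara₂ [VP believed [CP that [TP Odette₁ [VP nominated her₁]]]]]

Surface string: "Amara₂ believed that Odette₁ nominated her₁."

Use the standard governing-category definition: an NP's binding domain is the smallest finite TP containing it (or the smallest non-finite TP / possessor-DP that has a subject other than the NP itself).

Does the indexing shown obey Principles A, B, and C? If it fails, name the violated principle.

Principle B

The two coindexed NPs are *Odette₁* and *her₁*.
*her₁* is a pronoun. Its binding domain is the embedded TP, whose subject is Odette₁.
*Odette₁* c-commands it within that domain and carries the same index.
The pronoun is locally bound → Principle B violation.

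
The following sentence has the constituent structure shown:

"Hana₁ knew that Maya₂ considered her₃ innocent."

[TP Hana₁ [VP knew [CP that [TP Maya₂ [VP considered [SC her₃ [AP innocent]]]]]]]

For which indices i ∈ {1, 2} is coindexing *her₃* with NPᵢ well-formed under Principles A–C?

*her* is a pronoun, so Principle B applies: it must be free in its binding domain.
Binding domain of *her₃*: the embedded TP, whose subject is Maya₂.
*Hana₁* c-commands the pronoun but from outside its binding domain, and is not c-commanded by it → coindexation permitted.
*Maya₂* c-commands the pronoun within its binding domain → coindexation would violate Principle B.

{1}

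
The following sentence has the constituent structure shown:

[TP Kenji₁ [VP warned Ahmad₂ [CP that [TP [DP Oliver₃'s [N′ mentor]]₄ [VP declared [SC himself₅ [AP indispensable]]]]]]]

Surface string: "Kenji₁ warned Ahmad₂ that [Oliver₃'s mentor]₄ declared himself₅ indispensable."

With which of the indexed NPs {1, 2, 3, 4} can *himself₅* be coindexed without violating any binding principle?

{4}

*himself* is an anaphor, so Principle A applies: it must be bound in its binding domain.
Binding domain of *himself₅*: the embedded TP, whose subject is [Oliver₃'s mentor]₄.
*Kenji₁* c-commands the anaphor but is outside its binding domain → cannot satisfy Principle A.
*Ahmad₂* c-commands the anaphor but is outside its binding domain → cannot satisfy Principle A.
*Oliver₃* does not c-command the anaphor → cannot bind it.
*[Oliver₃'s mentor]₄* c-commands the anaphor within its binding domain → licit binder.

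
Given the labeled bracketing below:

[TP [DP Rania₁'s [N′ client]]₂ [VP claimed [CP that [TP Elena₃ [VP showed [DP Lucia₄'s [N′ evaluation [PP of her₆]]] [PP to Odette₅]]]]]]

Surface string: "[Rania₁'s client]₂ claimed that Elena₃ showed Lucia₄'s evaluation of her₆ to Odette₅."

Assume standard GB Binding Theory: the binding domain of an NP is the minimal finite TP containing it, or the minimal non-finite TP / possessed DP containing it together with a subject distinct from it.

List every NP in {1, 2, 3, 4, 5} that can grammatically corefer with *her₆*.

*her* is a pronoun, so Principle B applies: it must be free in its binding domain.
Binding domain of *her₆*: the possessed DP, whose subject is Lucia₄.
*Rania₁* and the pronoun do not c-command one another → neither Principle B nor Principle C is at stake; coindexation permitted.
*[Rania₁'s client]₂* c-commands the pronoun but from outside its binding domain, and is not c-commanded by it → coindexation permitted.
*Elena₃* c-commands the pronoun but from outside its binding domain, and is not c-commanded by it → coindexation permitted.
*Lucia₄* c-commands the pronoun within its binding domain → coindexation would violate Principle B.
*Odette₅* and the pronoun do not c-command one another → neither Principle B nor Principle C is at stake; coindexation permitted.

{1, 2, 3, 5}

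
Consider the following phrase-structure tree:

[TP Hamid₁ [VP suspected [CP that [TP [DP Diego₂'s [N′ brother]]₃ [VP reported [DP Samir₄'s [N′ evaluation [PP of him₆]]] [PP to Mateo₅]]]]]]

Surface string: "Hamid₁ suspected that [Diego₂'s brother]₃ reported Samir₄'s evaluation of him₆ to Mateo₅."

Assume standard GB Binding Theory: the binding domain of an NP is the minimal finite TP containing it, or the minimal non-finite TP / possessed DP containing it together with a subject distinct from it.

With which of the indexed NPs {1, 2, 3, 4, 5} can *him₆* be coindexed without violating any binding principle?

*him* is a pronoun, so Principle B applies: it must be free in its binding domain.
Binding domain of *him₆*: the possessed DP, whose subject is Samir₄.
*Hamid₁* c-commands the pronoun but from outside its binding domain, and is not c-commanded by it → coindexation permitted.
*Diego₂* and the pronoun do not c-command one another → neither Principle B nor Principle C is at stake; coindexation permitted.
*[Diego₂'s brother]₃* c-commands the pronoun but from outside its binding domain, and is not c-commanded by it → coindexation permitted.
*Samir₄* c-commands the pronoun within its binding domain → coindexation would violate Principle B.
*Mateo₅* and the pronoun do not c-command one another → neither Principle B nor Principle C is at stake; coindexation permitted.

{1, 2, 3, 5}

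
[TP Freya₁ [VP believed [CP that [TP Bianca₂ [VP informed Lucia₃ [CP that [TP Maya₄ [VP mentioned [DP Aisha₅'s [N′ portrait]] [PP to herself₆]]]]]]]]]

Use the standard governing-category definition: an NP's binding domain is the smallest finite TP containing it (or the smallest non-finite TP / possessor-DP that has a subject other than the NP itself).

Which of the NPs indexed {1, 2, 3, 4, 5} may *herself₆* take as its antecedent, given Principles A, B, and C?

{4}

*herself* is an anaphor, so Principle A applies: it must be bound in its binding domain.
Binding domain of *herself₆*: the embedded TP, whose subject is Maya₄.
*Freya₁* c-commands the anaphor but is outside its binding domain → cannot satisfy Principle A.
*Bianca₂* c-commands the anaphor but is outside its binding domain → cannot satisfy Principle A.
*Lucia₃* c-commands the anaphor but is outside its binding domain → cannot satisfy Principle A.
*Maya₄* c-commands the anaphor within its binding domain → licit binder.
*Aisha₅* does not c-command the anaphor → cannot bind it.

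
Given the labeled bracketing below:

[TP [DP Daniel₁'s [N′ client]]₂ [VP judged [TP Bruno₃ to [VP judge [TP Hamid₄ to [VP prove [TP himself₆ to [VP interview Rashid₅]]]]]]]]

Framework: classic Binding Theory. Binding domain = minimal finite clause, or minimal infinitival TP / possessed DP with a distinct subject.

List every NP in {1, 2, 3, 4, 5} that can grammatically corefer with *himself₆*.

*himself* is an anaphor, so Principle A applies: it must be bound in its binding domain.
Binding domain of *himself₆*: the embedded TP, whose subject is Hamid₄.
*Daniel₁* does not c-command the anaphor → cannot bind it.
*[Daniel₁'s client]₂* c-commands the anaphor but is outside its binding domain → cannot satisfy Principle A.
*Bruno₃* c-commands the anaphor but is outside its binding domain → cannot satisfy Principle A.
*Hamid₄* c-commands the anaphor within its binding domain → licit binder.
*Rashid₅* does not c-command the anaphor → cannot bind it.

{4}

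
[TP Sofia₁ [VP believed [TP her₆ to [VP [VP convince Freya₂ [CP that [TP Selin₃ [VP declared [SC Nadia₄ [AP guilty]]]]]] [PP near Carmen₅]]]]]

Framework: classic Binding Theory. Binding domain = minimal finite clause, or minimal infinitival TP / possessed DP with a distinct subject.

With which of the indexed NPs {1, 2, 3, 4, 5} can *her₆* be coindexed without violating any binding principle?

*her* is a pronoun, so Principle B applies: it must be free in its binding domain.
Binding domain of *her₆*: the matrix TP, whose subject is Sofia₁.
*Sofia₁* c-commands the pronoun within its binding domain → coindexation would violate Principle B.
*Freya₂*: the pronoun c-commands this R-expression → coindexation would violate Principle C on *Freya₂*.
*Selin₃*: the pronoun c-commands this R-expression → coindexation would violate Principle C on *Selin₃*.
*Nadia₄*: the pronoun c-commands this R-expression → coindexation would violate Principle C on *Nadia₄*.
*Carmen₅*: the pronoun c-commands this R-expression → coindexation would violate Principle C on *Carmen₅*.

none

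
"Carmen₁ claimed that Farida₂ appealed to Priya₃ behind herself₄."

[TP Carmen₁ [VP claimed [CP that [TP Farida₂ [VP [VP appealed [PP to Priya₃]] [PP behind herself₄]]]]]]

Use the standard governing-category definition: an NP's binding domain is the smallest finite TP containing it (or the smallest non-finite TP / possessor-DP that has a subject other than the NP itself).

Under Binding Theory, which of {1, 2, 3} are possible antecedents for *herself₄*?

{2}

*herself* is an anaphor, so Principle A applies: it must be bound in its binding domain.
Binding domain of *herself₄*: the embedded TP, whose subject is Farida₂.
*Carmen₁* c-commands the anaphor but is outside its binding domain → cannot satisfy Principle A.
*Farida₂* c-commands the anaphor within its binding domain → licit binder.
*Priya₃* does not c-command the anaphor → cannot bind it.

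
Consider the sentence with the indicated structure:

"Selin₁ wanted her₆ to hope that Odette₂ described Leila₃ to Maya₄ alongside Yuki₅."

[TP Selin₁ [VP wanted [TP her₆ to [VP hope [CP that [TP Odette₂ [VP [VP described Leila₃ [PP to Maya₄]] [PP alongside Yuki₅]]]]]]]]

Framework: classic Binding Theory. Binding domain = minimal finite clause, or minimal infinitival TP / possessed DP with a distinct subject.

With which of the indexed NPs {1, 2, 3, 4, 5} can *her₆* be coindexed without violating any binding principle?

none

*her* is a pronoun, so Principle B applies: it must be free in its binding domain.
Binding domain of *her₆*: the matrix TP, whose subject is Selin₁.
*Selin₁* c-commands the pronoun within its binding domain → coindexation would violate Principle B.
*Odette₂*: the pronoun c-commands this R-expression → coindexation would violate Principle C on *Odette₂*.
*Leila₃*: the pronoun c-commands this R-expression → coindexation would violate Principle C on *Leila₃*.
*Maya₄*: the pronoun c-commands this R-expression → coindexation would violate Principle C on *Maya₄*.
*Yuki₅*: the pronoun c-commands this R-expression → coindexation would violate Principle C on *Yuki₅*.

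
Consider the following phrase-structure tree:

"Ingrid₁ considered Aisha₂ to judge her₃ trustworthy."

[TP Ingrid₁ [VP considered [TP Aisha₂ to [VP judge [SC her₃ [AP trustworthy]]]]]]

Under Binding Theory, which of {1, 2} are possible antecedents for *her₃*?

{1}

*her* is a pronoun, so Principle B applies: it must be free in its binding domain.
Binding domain of *her₃*: the embedded TP, whose subject is Aisha₂.
*Ingrid₁* c-commands the pronoun but from outside its binding domain, and is not c-commanded by it → coindexation permitted.
*Aisha₂* c-commands the pronoun within its binding domain → coindexation would violate Principle B.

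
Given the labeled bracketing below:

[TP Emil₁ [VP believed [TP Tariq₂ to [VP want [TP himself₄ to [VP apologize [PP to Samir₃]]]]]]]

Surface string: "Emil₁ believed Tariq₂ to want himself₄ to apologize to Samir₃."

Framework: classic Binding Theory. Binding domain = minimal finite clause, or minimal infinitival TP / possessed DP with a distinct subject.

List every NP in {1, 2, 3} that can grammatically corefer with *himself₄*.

*himself* is an anaphor, so Principle A applies: it must be bound in its binding domain.
Binding domain of *himself₄*: the embedded TP, whose subject is Tariq₂.
*Emil₁* c-commands the anaphor but is outside its binding domain → cannot satisfy Principle A.
*Tariq₂* c-commands the anaphor within its binding domain → licit binder.
*Samir₃* does not c-command the anaphor → cannot bind it.

{2}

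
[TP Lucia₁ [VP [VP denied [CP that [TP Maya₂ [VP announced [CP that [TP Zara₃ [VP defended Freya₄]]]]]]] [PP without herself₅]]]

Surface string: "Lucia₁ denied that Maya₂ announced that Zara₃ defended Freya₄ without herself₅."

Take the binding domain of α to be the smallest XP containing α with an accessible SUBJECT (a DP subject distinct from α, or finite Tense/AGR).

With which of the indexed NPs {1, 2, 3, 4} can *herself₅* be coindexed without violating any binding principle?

{1}

*herself* is an anaphor, so Principle A applies: it must be bound in its binding domain.
Binding domain of *herself₅*: the matrix TP, whose subject is Lucia₁.
*Lucia₁* c-commands the anaphor within its binding domain → licit binder.
*Maya₂* does not c-command the anaphor → cannot bind it.
*Zara₃* does not c-command the anaphor → cannot bind it.
*Freya₄* does not c-command the anaphor → cannot bind it.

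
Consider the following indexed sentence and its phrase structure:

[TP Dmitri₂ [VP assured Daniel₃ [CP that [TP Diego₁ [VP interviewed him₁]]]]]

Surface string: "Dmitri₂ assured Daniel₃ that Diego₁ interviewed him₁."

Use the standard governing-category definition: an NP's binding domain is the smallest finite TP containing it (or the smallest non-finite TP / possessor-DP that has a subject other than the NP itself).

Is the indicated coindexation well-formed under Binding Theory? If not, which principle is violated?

The two coindexed NPs are *Diego₁* and *him₁*.
*him₁* is a pronoun. Its binding domain is the embedded TP, whose subject is Diego₁.
*Diego₁* c-commands it within that domain and carries the same index.
The pronoun is locally bound → Principle B violation.

Principle B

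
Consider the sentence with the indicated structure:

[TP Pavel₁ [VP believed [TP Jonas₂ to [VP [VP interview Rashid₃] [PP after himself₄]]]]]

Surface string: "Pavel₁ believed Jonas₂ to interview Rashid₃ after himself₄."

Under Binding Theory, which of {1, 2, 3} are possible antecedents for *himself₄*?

*himself* is an anaphor, so Principle A applies: it must be bound in its binding domain.
Binding domain of *himself₄*: the embedded TP, whose subject is Jonas₂.
*Pavel₁* c-commands the anaphor but is outside its binding domain → cannot satisfy Principle A.
*Jonas₂* c-commands the anaphor within its binding domain → licit binder.
*Rashid₃* does not c-command the anaphor → cannot bind it.

{2}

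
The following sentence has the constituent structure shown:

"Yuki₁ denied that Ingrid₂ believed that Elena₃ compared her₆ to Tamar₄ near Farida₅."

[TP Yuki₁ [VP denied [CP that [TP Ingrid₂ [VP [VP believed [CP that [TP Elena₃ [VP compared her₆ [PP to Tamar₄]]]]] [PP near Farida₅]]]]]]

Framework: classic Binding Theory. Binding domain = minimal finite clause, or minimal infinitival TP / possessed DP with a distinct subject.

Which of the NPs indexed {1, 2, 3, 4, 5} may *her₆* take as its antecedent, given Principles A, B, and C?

{1, 2, 5}

*her* is a pronoun, so Principle B applies: it must be free in its binding domain.
Binding domain of *her₆*: the embedded TP, whose subject is Elena₃.
*Yuki₁* c-commands the pronoun but from outside its binding domain, and is not c-commanded by it → coindexation permitted.
*Ingrid₂* c-commands the pronoun but from outside its binding domain, and is not c-commanded by it → coindexation permitted.
*Elena₃* c-commands the pronoun within its binding domain → coindexation would violate Principle B.
*Tamar₄*: the pronoun c-commands this R-expression → coindexation would violate Principle C on *Tamar₄*.
*Farida₅* and the pronoun do not c-command one another → neither Principle B nor Principle C is at stake; coindexation permitted.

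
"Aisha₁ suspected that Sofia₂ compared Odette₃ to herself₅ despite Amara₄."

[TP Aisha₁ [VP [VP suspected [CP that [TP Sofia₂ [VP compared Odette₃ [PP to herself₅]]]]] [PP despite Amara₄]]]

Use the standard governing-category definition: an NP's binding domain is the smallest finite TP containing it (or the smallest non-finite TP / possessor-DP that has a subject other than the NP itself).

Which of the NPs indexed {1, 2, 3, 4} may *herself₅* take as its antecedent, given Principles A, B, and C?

*herself* is an anaphor, so Principle A applies: it must be bound in its binding domain.
Binding domain of *herself₅*: the embedded TP, whose subject is Sofia₂.
*Aisha₁* c-commands the anaphor but is outside its binding domain → cannot satisfy Principle A.
*Sofia₂* c-commands the anaphor within its binding domain → licit binder.
*Odette₃* c-commands the anaphor within its binding domain → licit binder.
*Amara₄* does not c-command the anaphor → cannot bind it.

{2, 3}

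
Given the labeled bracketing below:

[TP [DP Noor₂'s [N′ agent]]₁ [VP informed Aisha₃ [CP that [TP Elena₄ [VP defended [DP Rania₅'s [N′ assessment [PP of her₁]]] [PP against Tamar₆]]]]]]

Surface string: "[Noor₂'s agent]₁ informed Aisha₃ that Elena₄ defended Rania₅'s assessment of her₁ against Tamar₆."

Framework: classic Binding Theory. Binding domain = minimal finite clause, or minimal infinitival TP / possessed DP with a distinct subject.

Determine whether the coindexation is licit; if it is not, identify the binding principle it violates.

The two coindexed NPs are *[Noor₂'s agent]₁* and *her₁*.
*her₁* is a pronoun; its binding domain is the possessed DP, whose subject is Rania₅. Within that domain it is c-commanded only by *Rania₅*, which carries a different index — the pronoun is free locally, so Principle B holds.
*[Noor₂'s agent]₁* is an R-expression; *her₁* does not c-command it, and no other NP shares its index, so Principle C is satisfied.
All principles are respected.

grammatical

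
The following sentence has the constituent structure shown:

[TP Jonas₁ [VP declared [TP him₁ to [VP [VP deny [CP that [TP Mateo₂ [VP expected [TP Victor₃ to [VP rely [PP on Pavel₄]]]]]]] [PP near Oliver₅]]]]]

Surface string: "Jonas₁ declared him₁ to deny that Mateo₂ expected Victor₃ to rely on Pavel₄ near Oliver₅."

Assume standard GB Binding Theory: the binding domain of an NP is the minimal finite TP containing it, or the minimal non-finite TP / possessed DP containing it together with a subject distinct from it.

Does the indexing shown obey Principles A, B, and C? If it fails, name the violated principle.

The two coindexed NPs are *Jonas₁* and *him₁*.
*him₁* is a pronoun. Its binding domain is the matrix TP, whose subject is Jonas₁.
*Jonas₁* c-commands it within that domain and carries the same index.
The pronoun is locally bound → Principle B violation.

Principle B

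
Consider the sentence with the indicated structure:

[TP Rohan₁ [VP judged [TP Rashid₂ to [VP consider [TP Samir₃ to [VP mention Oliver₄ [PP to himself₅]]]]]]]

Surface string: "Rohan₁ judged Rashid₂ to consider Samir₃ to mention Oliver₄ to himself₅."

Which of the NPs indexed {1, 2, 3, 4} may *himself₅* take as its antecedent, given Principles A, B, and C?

{3, 4}

*himself* is an anaphor, so Principle A applies: it must be bound in its binding domain.
Binding domain of *himself₅*: the embedded TP, whose subject is Samir₃.
*Rohan₁* c-commands the anaphor but is outside its binding domain → cannot satisfy Principle A.
*Rashid₂* c-commands the anaphor but is outside its binding domain → cannot satisfy Principle A.
*Samir₃* c-commands the anaphor within its binding domain → licit binder.
*Oliver₄* c-commands the anaphor within its binding domain → licit binder.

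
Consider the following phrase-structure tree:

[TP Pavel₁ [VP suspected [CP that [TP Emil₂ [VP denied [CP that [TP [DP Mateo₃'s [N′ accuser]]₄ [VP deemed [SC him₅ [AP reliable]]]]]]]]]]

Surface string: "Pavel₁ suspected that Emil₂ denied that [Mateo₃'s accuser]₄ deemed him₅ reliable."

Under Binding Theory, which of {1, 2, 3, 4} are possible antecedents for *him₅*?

{1, 2, 3}

*him* is a pronoun, so Principle B applies: it must be free in its binding domain.
Binding domain of *him₅*: the embedded TP, whose subject is [Mateo₃'s accuser]₄.
*Pavel₁* c-commands the pronoun but from outside its binding domain, and is not c-commanded by it → coindexation permitted.
*Emil₂* c-commands the pronoun but from outside its binding domain, and is not c-commanded by it → coindexation permitted.
*Mateo₃* and the pronoun do not c-command one another → neither Principle B nor Principle C is at stake; coindexation permitted.
*[Mateo₃'s accuser]₄* c-commands the pronoun within its binding domain → coindexation would violate Principle B.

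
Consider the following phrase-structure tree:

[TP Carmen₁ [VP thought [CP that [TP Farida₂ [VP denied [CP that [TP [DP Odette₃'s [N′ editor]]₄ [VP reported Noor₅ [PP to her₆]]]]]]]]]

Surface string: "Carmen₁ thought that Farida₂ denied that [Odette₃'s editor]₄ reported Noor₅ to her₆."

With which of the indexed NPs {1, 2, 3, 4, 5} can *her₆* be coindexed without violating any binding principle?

{1, 2, 3}

*her* is a pronoun, so Principle B applies: it must be free in its binding domain.
Binding domain of *her₆*: the embedded TP, whose subject is [Odette₃'s editor]₄.
*Carmen₁* c-commands the pronoun but from outside its binding domain, and is not c-commanded by it → coindexation permitted.
*Farida₂* c-commands the pronoun but from outside its binding domain, and is not c-commanded by it → coindexation permitted.
*Odette₃* and the pronoun do not c-command one another → neither Principle B nor Principle C is at stake; coindexation permitted.
*[Odette₃'s editor]₄* c-commands the pronoun within its binding domain → coindexation would violate Principle B.
*Noor₅* c-commands the pronoun within its binding domain → coindexation would violate Principle B.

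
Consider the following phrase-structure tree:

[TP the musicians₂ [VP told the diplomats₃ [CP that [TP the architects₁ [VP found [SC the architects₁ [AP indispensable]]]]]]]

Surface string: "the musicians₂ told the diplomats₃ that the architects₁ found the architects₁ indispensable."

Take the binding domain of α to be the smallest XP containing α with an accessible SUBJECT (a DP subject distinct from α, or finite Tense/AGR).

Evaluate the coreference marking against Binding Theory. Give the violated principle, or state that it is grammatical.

The two coindexed NPs are *the architects₁* (the higher occurrence) and *the architects₁* (the lower occurrence).
*the architects₁* (the lower occurrence) is an R-expression. Principle C requires it to be free everywhere.
*the architects₁* (the higher occurrence) c-commands it and carries the same index.
The R-expression is bound → Principle C violation.

Principle C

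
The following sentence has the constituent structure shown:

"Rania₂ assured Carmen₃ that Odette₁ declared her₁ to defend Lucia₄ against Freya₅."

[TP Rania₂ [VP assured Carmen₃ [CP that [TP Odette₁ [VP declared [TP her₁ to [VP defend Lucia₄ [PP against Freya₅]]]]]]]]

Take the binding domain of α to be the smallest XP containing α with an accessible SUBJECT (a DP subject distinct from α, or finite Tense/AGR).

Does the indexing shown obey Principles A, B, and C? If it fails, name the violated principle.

The two coindexed NPs are *Odette₁* and *her₁*.
*her₁* is a pronoun. Its binding domain is the embedded TP, whose subject is Odette₁.
*Odette₁* c-commands it within that domain and carries the same index.
The pronoun is locally bound → Principle B violation.

Principle B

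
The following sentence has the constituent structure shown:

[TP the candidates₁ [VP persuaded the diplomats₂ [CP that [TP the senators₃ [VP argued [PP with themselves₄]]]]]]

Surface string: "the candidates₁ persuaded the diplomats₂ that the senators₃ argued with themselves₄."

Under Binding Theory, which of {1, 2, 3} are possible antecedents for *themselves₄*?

{3}

*themselves* is an anaphor, so Principle A applies: it must be bound in its binding domain.
Binding domain of *themselves₄*: the embedded TP, whose subject is the senators₃.
*the candidates₁* c-commands the anaphor but is outside its binding domain → cannot satisfy Principle A.
*the diplomats₂* c-commands the anaphor but is outside its binding domain → cannot satisfy Principle A.
*the senators₃* c-commands the anaphor within its binding domain → licit binder.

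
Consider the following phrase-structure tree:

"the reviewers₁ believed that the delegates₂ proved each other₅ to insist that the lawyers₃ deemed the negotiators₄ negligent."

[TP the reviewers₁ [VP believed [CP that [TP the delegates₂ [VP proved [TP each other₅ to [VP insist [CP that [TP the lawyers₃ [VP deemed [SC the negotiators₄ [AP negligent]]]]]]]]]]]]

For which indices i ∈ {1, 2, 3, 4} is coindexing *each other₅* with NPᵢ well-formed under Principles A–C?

{2}

*each other* is an anaphor, so Principle A applies: it must be bound in its binding domain.
Binding domain of *each other₅*: the embedded TP, whose subject is the delegates₂.
*the reviewers₁* c-commands the anaphor but is outside its binding domain → cannot satisfy Principle A.
*the delegates₂* c-commands the anaphor within its binding domain → licit binder.
*the lawyers₃* does not c-command the anaphor → cannot bind it.
*the negotiators₄* does not c-command the anaphor → cannot bind it.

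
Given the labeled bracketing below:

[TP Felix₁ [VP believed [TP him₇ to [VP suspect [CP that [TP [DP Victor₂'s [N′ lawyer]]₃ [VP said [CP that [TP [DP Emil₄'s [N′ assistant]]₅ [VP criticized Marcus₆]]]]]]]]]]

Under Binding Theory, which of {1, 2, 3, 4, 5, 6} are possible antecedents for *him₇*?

*him* is a pronoun, so Principle B applies: it must be free in its binding domain.
Binding domain of *him₇*: the matrix TP, whose subject is Felix₁.
*Felix₁* c-commands the pronoun within its binding domain → coindexation would violate Principle B.
*Victor₂*: the pronoun c-commands this R-expression → coindexation would violate Principle C on *Victor₂*.
*[Victor₂'s lawyer]₃*: the pronoun c-commands this R-expression → coindexation would violate Principle C on *[Victor₂'s lawyer]₃*.
*Emil₄*: the pronoun c-commands this R-expression → coindexation would violate Principle C on *Emil₄*.
*[Emil₄'s assistant]₅*: the pronoun c-commands this R-expression → coindexation would violate Principle C on *[Emil₄'s assistant]₅*.
*Marcus₆*: the pronoun c-commands this R-expression → coindexation would violate Principle C on *Marcus₆*.

none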